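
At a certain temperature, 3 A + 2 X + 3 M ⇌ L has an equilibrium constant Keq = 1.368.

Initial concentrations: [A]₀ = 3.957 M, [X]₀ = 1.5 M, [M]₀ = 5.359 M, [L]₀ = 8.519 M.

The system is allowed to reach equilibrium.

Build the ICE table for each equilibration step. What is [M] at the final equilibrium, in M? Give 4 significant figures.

Q₀ = 3.9706e-04 vs Keq = 1.368 ⇒ Q<K, forward
Step 1:
                    A           X           M           L
  init          3.957         1.5       5.359       8.519
  Δ            -2.015      -1.343      -2.015      0.6717
  eq            1.942      0.1566       3.344       9.191
  solve Keq expr → x = 0.6717; check Q = 1.368

[M]_eq = 3.344 M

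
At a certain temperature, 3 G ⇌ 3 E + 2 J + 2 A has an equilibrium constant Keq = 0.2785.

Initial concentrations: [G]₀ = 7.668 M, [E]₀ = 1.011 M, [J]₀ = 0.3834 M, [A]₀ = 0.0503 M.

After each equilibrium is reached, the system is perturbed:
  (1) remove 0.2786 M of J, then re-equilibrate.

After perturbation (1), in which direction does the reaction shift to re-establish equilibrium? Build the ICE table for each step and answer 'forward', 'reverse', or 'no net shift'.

Q₀ = 8.5241e-07 vs Keq = 0.2785 ⇒ Q<K, forward
Step 1:
                    G           E           J           A
  I             7.668       1.011      0.3834      0.0503
  C            -1.678       1.678       1.118       1.118
  E              5.99       2.689       1.502       1.169
  solve Keq expr → x = 0.5592; check Q = 0.2785
Then remove 0.2786 M of J.
Step 2:
                    G           E           J           A
  I              5.99       2.689       1.223       1.169
  C            -0.109       0.109     0.07267     0.07267
  E             5.881       2.798       1.296       1.241
  solve Keq expr → x = 0.03633; check Q = 0.2785

Direction: forward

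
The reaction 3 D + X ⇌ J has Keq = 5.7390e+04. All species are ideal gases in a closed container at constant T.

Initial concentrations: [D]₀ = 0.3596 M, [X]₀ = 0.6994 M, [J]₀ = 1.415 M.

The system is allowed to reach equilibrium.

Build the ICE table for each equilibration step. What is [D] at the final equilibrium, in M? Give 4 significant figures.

Q₀ = 43.51 vs Keq = 5.7390e+04 ⇒ Q<K, forward
Step 1:
                   D          X          J
  Initial     0.3596     0.6994      1.415
  Change     -0.3241     -0.108      0.108
  Equil      0.03554     0.5914      1.523
  solve Keq expr → x = 0.108; check Q = 5.7390e+04

[D]_eq = 0.03554 M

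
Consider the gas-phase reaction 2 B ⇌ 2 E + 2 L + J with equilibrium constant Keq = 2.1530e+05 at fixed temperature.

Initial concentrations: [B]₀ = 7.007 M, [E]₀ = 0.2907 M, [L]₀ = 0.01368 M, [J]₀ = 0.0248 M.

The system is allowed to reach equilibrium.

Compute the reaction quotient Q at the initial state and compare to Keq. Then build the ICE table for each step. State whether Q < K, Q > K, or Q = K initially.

Q₀ = 7.9882e-09 vs Keq = 2.1530e+05 ⇒ Q<K, forward
Step 1:
                    B           E           L           J
  I             7.007      0.2907     0.01368      0.0248
  C            -6.813       6.813       6.813       3.407
  E            0.1936       7.104       6.827       3.431
  solve Keq expr → x = 3.407; check Q = 2.1530e+05

Q₀ = 7.9882e-09; Q < K (proceeds forward)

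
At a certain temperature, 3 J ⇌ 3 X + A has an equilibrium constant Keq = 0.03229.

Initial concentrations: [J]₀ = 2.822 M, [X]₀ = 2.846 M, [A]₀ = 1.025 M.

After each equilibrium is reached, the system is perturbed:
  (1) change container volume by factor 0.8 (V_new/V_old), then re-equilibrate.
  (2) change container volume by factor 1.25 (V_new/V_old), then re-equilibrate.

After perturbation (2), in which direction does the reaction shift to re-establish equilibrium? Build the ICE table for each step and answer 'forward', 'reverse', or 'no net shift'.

Direction: forward

Q₀ = 1.051 vs Keq = 0.03229 ⇒ Q>K, reverse
Step 1:
                  J         X         A
  init        2.822     2.846     1.025
  Δ            1.29     -1.29   -0.4298
  eq          4.112     1.556    0.5952
  solve Keq expr → x = -0.4298; check Q = 0.03229
Then change container volume by factor 0.8 (V_new/V_old).
Step 2:
                  J         X         A
  init        5.139     1.946     0.744
  Δ         0.08541  -0.08541  -0.02847
  eq          5.225      1.86    0.7155
  solve Keq expr → x = -0.02847; check Q = 0.03229
Then change container volume by factor 1.25 (V_new/V_old).
Step 3:
                  J         X         A
  init         4.18     1.488    0.5724
  Δ        -0.06833   0.06833   0.02278
  eq          4.112     1.556    0.5952
  solve Keq expr → x = 0.02278; check Q = 0.03229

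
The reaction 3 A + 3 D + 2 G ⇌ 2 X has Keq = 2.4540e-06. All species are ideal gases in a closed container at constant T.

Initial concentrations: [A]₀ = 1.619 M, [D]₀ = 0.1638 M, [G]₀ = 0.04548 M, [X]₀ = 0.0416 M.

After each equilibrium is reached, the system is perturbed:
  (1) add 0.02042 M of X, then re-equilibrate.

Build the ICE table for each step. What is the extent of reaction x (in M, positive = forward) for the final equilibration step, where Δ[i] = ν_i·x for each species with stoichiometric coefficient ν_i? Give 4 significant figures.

Q₀ = 44.86 vs Keq = 2.4540e-06 ⇒ Q>K, reverse
Step 1:
                   A          D          G          X
  init         1.619     0.1638    0.04548     0.0416
  Δ          0.06235    0.06235    0.04157   -0.04157
  eq           1.681     0.2262    0.08705 3.1973e-05
  solve Keq expr → x = -0.02078; check Q = 2.4540e-06
Then add 0.02042 M of X.
Step 2:
                   A          D          G          X
  init         1.681     0.2262    0.08705    0.02045
  Δ           0.0306     0.0306     0.0204    -0.0204
  eq           1.712     0.2568     0.1075 4.9053e-05
  solve Keq expr → x = -0.0102; check Q = 2.4540e-06

x = -0.0102 M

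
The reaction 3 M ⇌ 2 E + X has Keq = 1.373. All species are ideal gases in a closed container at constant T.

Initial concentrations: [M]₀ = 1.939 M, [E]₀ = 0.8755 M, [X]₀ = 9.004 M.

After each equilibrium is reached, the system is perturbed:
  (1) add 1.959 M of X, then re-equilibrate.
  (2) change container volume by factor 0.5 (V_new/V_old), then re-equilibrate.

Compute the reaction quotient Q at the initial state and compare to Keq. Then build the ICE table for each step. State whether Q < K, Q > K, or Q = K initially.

Q₀ = 0.9467 vs Keq = 1.373 ⇒ Q<K, forward
Step 1:
                    M           E           X
  init          1.939      0.8755       9.004
  Δ           -0.1203     0.08017     0.04009
  eq            1.819      0.9557       9.044
  solve Keq expr → x = 0.04009; check Q = 1.373
Then add 1.959 M of X.
Step 2:
                    M           E           X
  init          1.819      0.9557          11
  Δ           0.06368    -0.04246    -0.02123
  eq            1.882      0.9132       10.98
  solve Keq expr → x = -0.02123; check Q = 1.373
Then change container volume by factor 0.5 (V_new/V_old).
Step 3:
                    M           E           X
  init          3.765       1.826       21.96
  Δ                 0           0           0
  eq            3.765       1.826       21.96
  solve Keq expr → x = 0; check Q = 1.373

Q₀ = 0.9467; Q < K (proceeds forward)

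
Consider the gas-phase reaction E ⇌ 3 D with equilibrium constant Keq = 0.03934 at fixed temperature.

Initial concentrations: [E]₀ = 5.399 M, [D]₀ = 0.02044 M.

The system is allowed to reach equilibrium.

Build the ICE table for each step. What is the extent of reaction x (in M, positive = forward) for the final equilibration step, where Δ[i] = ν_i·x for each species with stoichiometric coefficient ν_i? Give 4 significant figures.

x = 0.1897 M

Q₀ = 1.5817e-06 vs Keq = 0.03934 ⇒ Q<K, forward
Step 1:
                    E           D
  Initial       5.399     0.02044
  Change      -0.1897      0.5691
  Equil         5.209      0.5896
  solve Keq expr → x = 0.1897; check Q = 0.03934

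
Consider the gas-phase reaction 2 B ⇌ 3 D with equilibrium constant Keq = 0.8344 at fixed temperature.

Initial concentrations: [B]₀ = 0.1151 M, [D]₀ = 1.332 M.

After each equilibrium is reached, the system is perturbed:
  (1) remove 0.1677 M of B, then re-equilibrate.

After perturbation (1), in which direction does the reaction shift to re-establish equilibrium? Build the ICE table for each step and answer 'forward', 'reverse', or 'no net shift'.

Q₀ = 178.4 vs Keq = 0.8344 ⇒ Q>K, reverse
Step 1:
                  B         D
  init       0.1151     1.332
  Δ           0.456    -0.684
  eq         0.5711     0.648
  solve Keq expr → x = -0.228; check Q = 0.8344
Then remove 0.1677 M of B.
Step 2:
                  B         D
  init       0.4034     0.648
  Δ         0.05752  -0.08629
  eq         0.4609    0.5617
  solve Keq expr → x = -0.02876; check Q = 0.8344

Direction: reverse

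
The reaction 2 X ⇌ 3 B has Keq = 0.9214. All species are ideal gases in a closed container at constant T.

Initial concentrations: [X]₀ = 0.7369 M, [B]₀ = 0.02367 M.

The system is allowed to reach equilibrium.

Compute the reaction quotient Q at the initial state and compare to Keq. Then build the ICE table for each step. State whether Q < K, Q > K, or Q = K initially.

Q₀ = 2.4422e-05; Q < K (proceeds forward)

Q₀ = 2.4422e-05 vs Keq = 0.9214 ⇒ Q<K, forward
Step 1:
                  X         B
  Initial    0.7369   0.02367
  Change    -0.3366    0.5049
  Equil      0.4003    0.5285
  solve Keq expr → x = 0.1683; check Q = 0.9214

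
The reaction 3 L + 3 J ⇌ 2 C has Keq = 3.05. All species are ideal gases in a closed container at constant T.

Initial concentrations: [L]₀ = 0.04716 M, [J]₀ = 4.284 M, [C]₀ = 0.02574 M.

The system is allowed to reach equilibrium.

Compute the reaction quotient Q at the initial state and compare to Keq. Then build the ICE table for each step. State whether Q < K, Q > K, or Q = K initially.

Q₀ = 0.08034 vs Keq = 3.05 ⇒ Q<K, forward
Step 1:
                  L         J         C
  Initial   0.04716     4.284   0.02574
  Change   -0.02704  -0.02704   0.01803
  Equil     0.02012     4.257   0.04377
  solve Keq expr → x = 0.009014; check Q = 3.05

Q₀ = 0.08034; Q < K (proceeds forward)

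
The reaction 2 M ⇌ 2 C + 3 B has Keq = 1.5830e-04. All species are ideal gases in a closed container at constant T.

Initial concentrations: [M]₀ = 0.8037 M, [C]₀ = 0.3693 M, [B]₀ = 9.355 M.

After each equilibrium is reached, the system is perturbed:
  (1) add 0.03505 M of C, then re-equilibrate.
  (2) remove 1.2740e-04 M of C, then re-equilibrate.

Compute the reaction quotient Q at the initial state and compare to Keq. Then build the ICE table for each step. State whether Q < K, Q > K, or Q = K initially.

Q₀ = 172.9; Q > K (proceeds reverse)

Q₀ = 172.9 vs Keq = 1.5830e-04 ⇒ Q>K, reverse
Step 1:
                   M          C          B
  Initial     0.8037     0.3693      9.355
  Change      0.3687    -0.3687    -0.5531
  Equil        1.172 5.6489e-04      8.802
  solve Keq expr → x = -0.1844; check Q = 1.5830e-04
Then add 0.03505 M of C.
Step 2:
                   M          C          B
  Initial      1.172    0.03561      8.802
  Change     0.03503   -0.03503   -0.05254
  Equil        1.207 5.8702e-04      8.749
  solve Keq expr → x = -0.01751; check Q = 1.5830e-04
Then remove 1.2740e-04 M of C.
Step 3:
                   M          C          B
  Initial      1.207 4.5962e-04      8.749
  Change  -1.2732e-04 1.2732e-04 1.9098e-04
  Equil        1.207 5.8694e-04       8.75
  solve Keq expr → x = 6.3659e-05; check Q = 1.5830e-04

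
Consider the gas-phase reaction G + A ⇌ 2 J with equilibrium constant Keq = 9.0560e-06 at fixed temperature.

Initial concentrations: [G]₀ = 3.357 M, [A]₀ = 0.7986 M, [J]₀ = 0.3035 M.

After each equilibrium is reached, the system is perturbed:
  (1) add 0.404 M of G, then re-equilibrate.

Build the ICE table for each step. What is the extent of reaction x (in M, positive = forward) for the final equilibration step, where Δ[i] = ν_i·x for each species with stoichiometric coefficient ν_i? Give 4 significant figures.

Q₀ = 0.03436 vs Keq = 9.0560e-06 ⇒ Q>K, reverse
Step 1:
                    G           A           J
  Initial       3.357      0.7986      0.3035
  Change        0.149       0.149      -0.298
  Equil         3.506      0.9476    0.005485
  solve Keq expr → x = -0.149; check Q = 9.0560e-06
Then add 0.404 M of G.
Step 2:
                    G           A           J
  Initial        3.91      0.9476    0.005485
  Change  -1.5342e-04 -1.5342e-04  3.0683e-04
  Equil          3.91      0.9475    0.005792
  solve Keq expr → x = 1.5342e-04; check Q = 9.0560e-06

x = 1.5342e-04 M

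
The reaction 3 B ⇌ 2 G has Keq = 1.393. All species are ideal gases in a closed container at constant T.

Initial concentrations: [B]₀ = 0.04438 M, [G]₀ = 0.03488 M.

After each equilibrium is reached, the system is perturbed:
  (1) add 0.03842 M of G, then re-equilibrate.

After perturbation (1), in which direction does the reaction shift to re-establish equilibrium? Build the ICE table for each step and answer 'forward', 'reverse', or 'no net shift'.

Direction: reverse

Q₀ = 13.92 vs Keq = 1.393 ⇒ Q>K, reverse
Step 1:
                  B         G
  Initial   0.04438   0.03488
  Change    0.02203  -0.01468
  Equil     0.06641    0.0202
  solve Keq expr → x = -0.007342; check Q = 1.393
Then add 0.03842 M of G.
Step 2:
                  B         G
  Initial   0.06641   0.05862
  Change    0.03269   -0.0218
  Equil      0.0991   0.03682
  solve Keq expr → x = -0.0109; check Q = 1.393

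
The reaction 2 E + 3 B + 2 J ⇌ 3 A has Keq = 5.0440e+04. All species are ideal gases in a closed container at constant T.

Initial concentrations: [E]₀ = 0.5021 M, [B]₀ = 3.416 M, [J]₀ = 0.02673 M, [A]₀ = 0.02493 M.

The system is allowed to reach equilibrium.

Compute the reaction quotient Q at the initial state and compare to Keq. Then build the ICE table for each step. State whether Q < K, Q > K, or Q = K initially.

Q₀ = 0.002158; Q < K (proceeds forward)

Q₀ = 0.002158 vs Keq = 5.0440e+04 ⇒ Q<K, forward
Step 1:
                  E         B         J         A
  I          0.5021     3.416   0.02673   0.02493
  C         -0.0267  -0.04006   -0.0267   0.04006
  E          0.4754     3.376 2.5016e-05   0.06499
  solve Keq expr → x = 0.01335; check Q = 5.0440e+04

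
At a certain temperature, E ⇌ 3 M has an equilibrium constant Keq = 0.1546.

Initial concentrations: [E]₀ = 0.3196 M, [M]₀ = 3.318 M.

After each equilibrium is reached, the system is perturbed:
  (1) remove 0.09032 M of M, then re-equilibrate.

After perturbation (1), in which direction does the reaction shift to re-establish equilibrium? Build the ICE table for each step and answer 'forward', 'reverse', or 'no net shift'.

Direction: forward

Q₀ = 114.3 vs Keq = 0.1546 ⇒ Q>K, reverse
Step 1:
                    E           M
  I            0.3196       3.318
  C            0.9141      -2.742
  E             1.234      0.5756
  solve Keq expr → x = -0.9141; check Q = 0.1546
Then remove 0.09032 M of M.
Step 2:
                    E           M
  I             1.234      0.4853
  C          -0.02861     0.08584
  E             1.205      0.5711
  solve Keq expr → x = 0.02861; check Q = 0.1546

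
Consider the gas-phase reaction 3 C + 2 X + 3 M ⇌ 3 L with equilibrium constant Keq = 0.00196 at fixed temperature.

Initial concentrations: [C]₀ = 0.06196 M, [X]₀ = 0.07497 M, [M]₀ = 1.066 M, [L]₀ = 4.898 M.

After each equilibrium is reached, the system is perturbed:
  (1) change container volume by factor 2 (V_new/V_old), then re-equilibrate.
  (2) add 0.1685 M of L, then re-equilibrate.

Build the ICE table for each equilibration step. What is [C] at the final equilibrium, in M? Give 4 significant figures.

[C]_eq = 1.939 M

Q₀ = 7.2556e+07 vs Keq = 0.00196 ⇒ Q>K, reverse
Step 1:
                    C           X           M           L
  Initial     0.06196     0.07497       1.066       4.898
  Change         2.78       1.853        2.78       -2.78
  Equil         2.842       1.928       3.846       2.118
  solve Keq expr → x = -0.9265; check Q = 0.00196
Then change container volume by factor 2 (V_new/V_old).
Step 2:
                    C           X           M           L
  Initial       1.421       0.964       1.923       1.059
  Change       0.4282      0.2854      0.4282     -0.4282
  Equil         1.849       1.249       2.351       0.631
  solve Keq expr → x = -0.1427; check Q = 0.00196
Then add 0.1685 M of L.
Step 3:
                    C           X           M           L
  Initial       1.849       1.249       2.351      0.7995
  Change      0.09033     0.06022     0.09033    -0.09033
  Equil         1.939        1.31       2.441      0.7092
  solve Keq expr → x = -0.03011; check Q = 0.00196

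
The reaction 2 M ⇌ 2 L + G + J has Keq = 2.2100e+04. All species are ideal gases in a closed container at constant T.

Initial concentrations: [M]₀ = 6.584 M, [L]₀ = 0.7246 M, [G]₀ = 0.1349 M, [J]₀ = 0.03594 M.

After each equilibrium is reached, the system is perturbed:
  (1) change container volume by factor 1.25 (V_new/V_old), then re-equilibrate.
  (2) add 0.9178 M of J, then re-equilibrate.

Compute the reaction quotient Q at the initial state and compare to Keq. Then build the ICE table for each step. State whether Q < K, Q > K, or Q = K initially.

Q₀ = 5.8723e-05; Q < K (proceeds forward)

Q₀ = 5.8723e-05 vs Keq = 2.2100e+04 ⇒ Q<K, forward
Step 1:
                   M          L          G          J
  Initial      6.584     0.7246     0.1349    0.03594
  Change      -6.425      6.425      3.213      3.213
  Equil       0.1586       7.15      3.348      3.249
  solve Keq expr → x = 3.213; check Q = 2.2100e+04
Then change container volume by factor 1.25 (V_new/V_old).
Step 2:
                   M          L          G          J
  Initial     0.1269       5.72      2.678      2.599
  Change    -0.02447    0.02447    0.01224    0.01224
  Equil       0.1024      5.744       2.69      2.611
  solve Keq expr → x = 0.01224; check Q = 2.2100e+04
Then add 0.9178 M of J.
Step 3:
                   M          L          G          J
  Initial     0.1024      5.744       2.69      3.529
  Change       0.016     -0.016  -0.008002  -0.008002
  Equil       0.1184      5.728      2.682      3.521
  solve Keq expr → x = -0.008002; check Q = 2.2100e+04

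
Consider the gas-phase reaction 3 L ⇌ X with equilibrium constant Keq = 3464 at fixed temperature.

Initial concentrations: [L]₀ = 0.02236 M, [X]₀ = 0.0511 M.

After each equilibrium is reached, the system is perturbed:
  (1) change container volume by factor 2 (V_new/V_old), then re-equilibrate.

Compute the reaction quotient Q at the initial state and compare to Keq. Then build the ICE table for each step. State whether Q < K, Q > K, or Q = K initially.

Q₀ = 4571; Q > K (proceeds reverse)

Q₀ = 4571 vs Keq = 3464 ⇒ Q>K, reverse
Step 1:
                    L           X
  init        0.02236      0.0511
  Δ          0.002055 -6.8507e-04
  eq          0.02442     0.05041
  solve Keq expr → x = -6.8507e-04; check Q = 3464
Then change container volume by factor 2 (V_new/V_old).
Step 2:
                    L           X
  init        0.01221     0.02521
  Δ          0.006591   -0.002197
  eq           0.0188     0.02301
  solve Keq expr → x = -0.002197; check Q = 3464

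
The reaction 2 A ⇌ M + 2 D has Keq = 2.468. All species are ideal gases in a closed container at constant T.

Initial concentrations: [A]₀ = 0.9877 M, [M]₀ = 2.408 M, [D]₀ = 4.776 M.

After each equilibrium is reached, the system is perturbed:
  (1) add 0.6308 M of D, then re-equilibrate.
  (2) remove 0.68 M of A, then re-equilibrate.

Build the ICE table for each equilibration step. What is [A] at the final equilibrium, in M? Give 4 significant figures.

[A]_eq = 2.428 M

Q₀ = 56.3 vs Keq = 2.468 ⇒ Q>K, reverse
Step 1:
                    A           M           D
  I            0.9877       2.408       4.776
  C             1.589     -0.7945      -1.589
  E             2.577       1.613       3.187
  solve Keq expr → x = -0.7945; check Q = 2.468
Then add 0.6308 M of D.
Step 2:
                    A           M           D
  I             2.577       1.613       3.818
  C             0.225     -0.1125      -0.225
  E             2.802       1.501       3.593
  solve Keq expr → x = -0.1125; check Q = 2.468
Then remove 0.68 M of A.
Step 3:
                    A           M           D
  I             2.122       1.501       3.593
  C            0.3066     -0.1533     -0.3066
  E             2.428       1.348       3.286
  solve Keq expr → x = -0.1533; check Q = 2.468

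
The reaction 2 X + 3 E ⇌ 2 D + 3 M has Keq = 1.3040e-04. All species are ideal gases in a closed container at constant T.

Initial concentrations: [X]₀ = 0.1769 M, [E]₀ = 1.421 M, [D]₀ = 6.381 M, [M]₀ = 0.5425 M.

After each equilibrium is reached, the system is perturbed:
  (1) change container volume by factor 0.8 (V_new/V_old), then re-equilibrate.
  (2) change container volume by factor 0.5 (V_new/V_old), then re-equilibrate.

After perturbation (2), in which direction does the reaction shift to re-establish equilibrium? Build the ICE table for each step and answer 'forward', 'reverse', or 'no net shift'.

Q₀ = 72.4 vs Keq = 1.3040e-04 ⇒ Q>K, reverse
Step 1:
                   X          E          D          M
  I           0.1769      1.421      6.381     0.5425
  C           0.3487     0.5231    -0.3487    -0.5231
  E           0.5256      1.944      6.032    0.01938
  solve Keq expr → x = -0.1744; check Q = 1.3040e-04
Then change container volume by factor 0.8 (V_new/V_old).
Step 2:
                   X          E          D          M
  I           0.6571       2.43       7.54    0.02422
  C                0          0          0          0
  E           0.6571       2.43       7.54    0.02422
  solve Keq expr → x = 0; check Q = 1.3040e-04
Then change container volume by factor 0.5 (V_new/V_old).
Step 3:
                   X          E          D          M
  I            1.314       4.86      15.08    0.04844
  C                0          0          0          0
  E            1.314       4.86      15.08    0.04844
  solve Keq expr → x = 0; check Q = 1.3040e-04

Direction: no net shift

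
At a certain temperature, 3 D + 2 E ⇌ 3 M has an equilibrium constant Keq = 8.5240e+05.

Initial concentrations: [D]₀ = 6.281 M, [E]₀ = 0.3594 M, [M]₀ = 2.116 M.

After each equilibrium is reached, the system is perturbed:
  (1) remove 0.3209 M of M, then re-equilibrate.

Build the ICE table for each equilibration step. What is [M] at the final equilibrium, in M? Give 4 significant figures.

[M]_eq = 2.334 M

Q₀ = 0.296 vs Keq = 8.5240e+05 ⇒ Q<K, forward
Step 1:
                    D           E           M
  I             6.281      0.3594       2.116
  C           -0.5386     -0.3591      0.5386
  E             5.742  3.4043e-04       2.655
  solve Keq expr → x = 0.1795; check Q = 8.5240e+05
Then remove 0.3209 M of M.
Step 2:
                    D           E           M
  I             5.742  3.4043e-04       2.334
  C       -8.9703e-05 -5.9802e-05  8.9703e-05
  E             5.742  2.8063e-04       2.334
  solve Keq expr → x = 2.9901e-05; check Q = 8.5240e+05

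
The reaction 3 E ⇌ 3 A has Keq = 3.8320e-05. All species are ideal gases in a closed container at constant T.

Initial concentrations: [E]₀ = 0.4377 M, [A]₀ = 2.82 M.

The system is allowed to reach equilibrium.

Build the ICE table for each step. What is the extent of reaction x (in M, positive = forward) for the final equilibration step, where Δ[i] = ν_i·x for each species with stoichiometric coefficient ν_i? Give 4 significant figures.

x = -0.9046 M

Q₀ = 267.4 vs Keq = 3.8320e-05 ⇒ Q>K, reverse
Step 1:
                    E           A
  init         0.4377        2.82
  Δ             2.714      -2.714
  eq            3.151      0.1062
  solve Keq expr → x = -0.9046; check Q = 3.8320e-05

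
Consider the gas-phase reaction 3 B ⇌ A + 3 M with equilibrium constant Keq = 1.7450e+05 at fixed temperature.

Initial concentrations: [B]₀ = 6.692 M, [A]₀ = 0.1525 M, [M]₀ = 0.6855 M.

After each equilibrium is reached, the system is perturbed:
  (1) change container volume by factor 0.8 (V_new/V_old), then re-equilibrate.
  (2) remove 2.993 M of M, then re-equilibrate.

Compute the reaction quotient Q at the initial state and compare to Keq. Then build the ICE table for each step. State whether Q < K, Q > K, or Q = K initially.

Q₀ = 1.6392e-04 vs Keq = 1.7450e+05 ⇒ Q<K, forward
Step 1:
                    B           A           M
  init          6.692      0.1525      0.6855
  Δ            -6.521       2.174       6.521
  eq           0.1709       2.326       7.207
  solve Keq expr → x = 2.174; check Q = 1.7450e+05
Then change container volume by factor 0.8 (V_new/V_old).
Step 2:
                    B           A           M
  init         0.2136       2.908       9.008
  Δ           0.01595   -0.005315    -0.01595
  eq           0.2295       2.902       8.992
  solve Keq expr → x = -0.005315; check Q = 1.7450e+05
Then remove 2.993 M of M.
Step 3:
                    B           A           M
  init         0.2295       2.902       5.999
  Δ          -0.07407     0.02469     0.07407
  eq           0.1555       2.927       6.073
  solve Keq expr → x = 0.02469; check Q = 1.7450e+05

Q₀ = 1.6392e-04; Q < K (proceeds forward)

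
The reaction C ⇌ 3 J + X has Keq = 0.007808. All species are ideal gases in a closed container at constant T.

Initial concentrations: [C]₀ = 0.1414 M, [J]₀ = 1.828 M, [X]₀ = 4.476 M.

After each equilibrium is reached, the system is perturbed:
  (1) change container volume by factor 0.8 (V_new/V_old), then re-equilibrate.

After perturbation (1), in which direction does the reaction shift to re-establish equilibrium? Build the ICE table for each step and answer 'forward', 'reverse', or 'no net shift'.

Q₀ = 193.4 vs Keq = 0.007808 ⇒ Q>K, reverse
Step 1:
                   C          J          X
  init        0.1414      1.828      4.476
  Δ           0.5718     -1.715    -0.5718
  eq          0.7132     0.1126      3.904
  solve Keq expr → x = -0.5718; check Q = 0.007808
Then change container volume by factor 0.8 (V_new/V_old).
Step 2:
                   C          J          X
  init        0.8915     0.1407       4.88
  Δ         0.009228   -0.02768  -0.009228
  eq          0.9007      0.113      4.871
  solve Keq expr → x = -0.009228; check Q = 0.007808

Direction: reverse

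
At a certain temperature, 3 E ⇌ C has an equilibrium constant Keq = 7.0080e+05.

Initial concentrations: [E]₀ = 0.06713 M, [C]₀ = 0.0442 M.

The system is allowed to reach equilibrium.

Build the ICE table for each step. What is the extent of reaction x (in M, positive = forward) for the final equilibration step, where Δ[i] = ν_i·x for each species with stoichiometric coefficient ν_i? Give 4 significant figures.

x = 0.02087 M

Q₀ = 146.1 vs Keq = 7.0080e+05 ⇒ Q<K, forward
Step 1:
                   E          C
  Initial    0.06713     0.0442
  Change     -0.0626    0.02087
  Equil     0.004528    0.06507
  solve Keq expr → x = 0.02087; check Q = 7.0080e+05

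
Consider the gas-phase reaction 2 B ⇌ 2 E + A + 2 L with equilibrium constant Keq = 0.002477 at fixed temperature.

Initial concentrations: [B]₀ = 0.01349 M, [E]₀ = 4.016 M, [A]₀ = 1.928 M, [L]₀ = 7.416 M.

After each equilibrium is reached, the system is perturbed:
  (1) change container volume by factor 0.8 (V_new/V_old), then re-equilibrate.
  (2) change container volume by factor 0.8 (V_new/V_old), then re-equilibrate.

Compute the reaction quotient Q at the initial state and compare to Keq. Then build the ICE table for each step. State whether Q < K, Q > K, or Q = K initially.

Q₀ = 9.3974e+06 vs Keq = 0.002477 ⇒ Q>K, reverse
Step 1:
                    B           E           A           L
  Initial     0.01349       4.016       1.928       7.416
  Change        3.769      -3.769      -1.884      -3.769
  Equil         3.782      0.2472      0.0436       3.647
  solve Keq expr → x = -1.884; check Q = 0.002477
Then change container volume by factor 0.8 (V_new/V_old).
Step 2:
                    B           E           A           L
  Initial       4.728       0.309      0.0545       4.559
  Change      0.03553    -0.03553    -0.01776    -0.03553
  Equil         4.763      0.2735     0.03673       4.523
  solve Keq expr → x = -0.01776; check Q = 0.002477
Then change container volume by factor 0.8 (V_new/V_old).
Step 3:
                    B           E           A           L
  Initial       5.954      0.3418     0.04591       5.654
  Change      0.03293    -0.03293    -0.01647    -0.03293
  Equil         5.987      0.3089     0.02945       5.621
  solve Keq expr → x = -0.01647; check Q = 0.002477

Q₀ = 9.3974e+06; Q > K (proceeds reverse)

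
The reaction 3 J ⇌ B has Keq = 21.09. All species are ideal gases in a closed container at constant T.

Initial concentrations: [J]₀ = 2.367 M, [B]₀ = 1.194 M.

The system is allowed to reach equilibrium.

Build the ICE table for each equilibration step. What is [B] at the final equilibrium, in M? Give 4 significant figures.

Q₀ = 0.09003 vs Keq = 21.09 ⇒ Q<K, forward
Step 1:
                  J         B
  Initial     2.367     1.194
  Change     -1.924    0.6413
  Equil      0.4431     1.835
  solve Keq expr → x = 0.6413; check Q = 21.09

[B]_eq = 1.835 M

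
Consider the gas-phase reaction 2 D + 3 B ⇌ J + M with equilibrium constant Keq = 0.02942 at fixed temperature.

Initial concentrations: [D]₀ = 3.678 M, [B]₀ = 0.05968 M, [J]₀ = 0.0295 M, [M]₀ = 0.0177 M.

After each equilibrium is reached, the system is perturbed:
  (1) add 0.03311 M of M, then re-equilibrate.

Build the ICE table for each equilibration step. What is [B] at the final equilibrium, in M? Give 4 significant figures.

Q₀ = 0.1816 vs Keq = 0.02942 ⇒ Q>K, reverse
Step 1:
                    D           B           J           M
  init          3.678     0.05968      0.0295      0.0177
  Δ           0.01506     0.02259    -0.00753    -0.00753
  eq            3.693     0.08227     0.02197     0.01017
  solve Keq expr → x = -0.00753; check Q = 0.02942
Then add 0.03311 M of M.
Step 2:
                    D           B           J           M
  init          3.693     0.08227     0.02197     0.04328
  Δ           0.01616     0.02423   -0.008078   -0.008078
  eq            3.709      0.1065     0.01389      0.0352
  solve Keq expr → x = -0.008078; check Q = 0.02942

[B]_eq = 0.1065 M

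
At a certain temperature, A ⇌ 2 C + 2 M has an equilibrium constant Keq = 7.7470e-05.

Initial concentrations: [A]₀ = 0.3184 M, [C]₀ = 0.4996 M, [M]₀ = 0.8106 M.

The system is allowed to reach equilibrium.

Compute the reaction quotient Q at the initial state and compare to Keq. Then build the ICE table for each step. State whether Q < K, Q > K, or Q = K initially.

Q₀ = 0.5151 vs Keq = 7.7470e-05 ⇒ Q>K, reverse
Step 1:
                  A         C         M
  init       0.3184    0.4996    0.8106
  Δ          0.2399   -0.4797   -0.4797
  eq         0.5583   0.01988    0.3309
  solve Keq expr → x = -0.2399; check Q = 7.7470e-05

Q₀ = 0.5151; Q > K (proceeds reverse)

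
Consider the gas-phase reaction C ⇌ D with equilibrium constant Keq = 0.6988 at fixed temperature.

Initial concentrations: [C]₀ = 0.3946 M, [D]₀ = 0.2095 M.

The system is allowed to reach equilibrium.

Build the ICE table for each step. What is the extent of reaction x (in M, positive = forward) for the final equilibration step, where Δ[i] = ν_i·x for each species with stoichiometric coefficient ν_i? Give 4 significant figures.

Q₀ = 0.5309 vs Keq = 0.6988 ⇒ Q<K, forward
Step 1:
                   C          D
  I           0.3946     0.2095
  C           -0.039      0.039
  E           0.3556     0.2485
  solve Keq expr → x = 0.039; check Q = 0.6988

x = 0.039 M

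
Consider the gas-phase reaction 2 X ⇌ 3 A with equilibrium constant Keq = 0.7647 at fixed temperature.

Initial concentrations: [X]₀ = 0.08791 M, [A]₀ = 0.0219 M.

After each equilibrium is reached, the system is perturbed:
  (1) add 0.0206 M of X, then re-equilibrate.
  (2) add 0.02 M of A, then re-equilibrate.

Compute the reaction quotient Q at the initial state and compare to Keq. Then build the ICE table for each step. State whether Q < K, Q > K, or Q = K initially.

Q₀ = 0.001359; Q < K (proceeds forward)

Q₀ = 0.001359 vs Keq = 0.7647 ⇒ Q<K, forward
Step 1:
                    X           A
  I           0.08791      0.0219
  C          -0.05189     0.07784
  E           0.03602     0.09974
  solve Keq expr → x = 0.02595; check Q = 0.7647
Then add 0.0206 M of X.
Step 2:
                    X           A
  I           0.05662     0.09974
  C          -0.01116     0.01674
  E           0.04546      0.1165
  solve Keq expr → x = 0.00558; check Q = 0.7647
Then add 0.02 M of A.
Step 3:
                    X           A
  I           0.04546      0.1365
  C          0.006307   -0.009461
  E           0.05177       0.127
  solve Keq expr → x = -0.003154; check Q = 0.7647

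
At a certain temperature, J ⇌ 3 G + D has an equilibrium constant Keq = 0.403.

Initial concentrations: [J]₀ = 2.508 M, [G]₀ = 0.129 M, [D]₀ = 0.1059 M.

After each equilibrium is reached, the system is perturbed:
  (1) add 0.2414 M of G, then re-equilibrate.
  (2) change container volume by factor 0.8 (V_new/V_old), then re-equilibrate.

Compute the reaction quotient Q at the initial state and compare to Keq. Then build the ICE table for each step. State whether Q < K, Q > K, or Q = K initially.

Q₀ = 9.0644e-05 vs Keq = 0.403 ⇒ Q<K, forward
Step 1:
                  J         G         D
  init        2.508     0.129    0.1059
  Δ          -0.365     1.095     0.365
  eq          2.143     1.224    0.4709
  solve Keq expr → x = 0.365; check Q = 0.403
Then add 0.2414 M of G.
Step 2:
                  J         G         D
  init        2.143     1.465    0.4709
  Δ         0.05827   -0.1748  -0.05827
  eq          2.201     1.291    0.4126
  solve Keq expr → x = -0.05827; check Q = 0.403
Then change container volume by factor 0.8 (V_new/V_old).
Step 3:
                  J         G         D
  init        2.752     1.613    0.5158
  Δ         0.07881   -0.2364  -0.07881
  eq           2.83     1.377     0.437
  solve Keq expr → x = -0.07881; check Q = 0.403

Q₀ = 9.0644e-05; Q < K (proceeds forward)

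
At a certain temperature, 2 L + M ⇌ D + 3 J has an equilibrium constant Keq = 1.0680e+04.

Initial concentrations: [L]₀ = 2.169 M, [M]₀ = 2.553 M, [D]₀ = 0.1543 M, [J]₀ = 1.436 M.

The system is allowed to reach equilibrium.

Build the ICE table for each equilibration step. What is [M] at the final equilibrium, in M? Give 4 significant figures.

Q₀ = 0.03804 vs Keq = 1.0680e+04 ⇒ Q<K, forward
Step 1:
                   L          M          D          J
  I            2.169      2.553     0.1543      1.436
  C           -2.085     -1.043      1.043      3.128
  E          0.08397       1.51      1.197      4.564
  solve Keq expr → x = 1.043; check Q = 1.0680e+04

[M]_eq = 1.51 M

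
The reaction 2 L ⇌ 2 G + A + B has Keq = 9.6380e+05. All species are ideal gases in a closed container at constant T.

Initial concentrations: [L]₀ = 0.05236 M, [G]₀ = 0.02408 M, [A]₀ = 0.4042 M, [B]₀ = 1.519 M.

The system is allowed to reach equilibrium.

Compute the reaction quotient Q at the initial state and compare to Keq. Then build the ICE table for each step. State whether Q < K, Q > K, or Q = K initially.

Q₀ = 0.1299; Q < K (proceeds forward)

Q₀ = 0.1299 vs Keq = 9.6380e+05 ⇒ Q<K, forward
Step 1:
                  L         G         A         B
  init      0.05236   0.02408    0.4042     1.519
  Δ         -0.0523    0.0523   0.02615   0.02615
  eq      6.3440e-05   0.07638    0.4303     1.545
  solve Keq expr → x = 0.02615; check Q = 9.6380e+05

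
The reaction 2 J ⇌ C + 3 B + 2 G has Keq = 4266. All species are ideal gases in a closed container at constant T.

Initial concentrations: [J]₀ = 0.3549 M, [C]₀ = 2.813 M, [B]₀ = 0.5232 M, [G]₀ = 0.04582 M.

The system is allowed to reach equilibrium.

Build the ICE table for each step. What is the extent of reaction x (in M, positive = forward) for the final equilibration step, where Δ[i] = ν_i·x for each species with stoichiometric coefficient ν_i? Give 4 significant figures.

x = 0.172 M

Q₀ = 0.006715 vs Keq = 4266 ⇒ Q<K, forward
Step 1:
                  J         C         B         G
  I          0.3549     2.813    0.5232   0.04582
  C          -0.344     0.172     0.516     0.344
  E         0.01092     2.985     1.039    0.3898
  solve Keq expr → x = 0.172; check Q = 4266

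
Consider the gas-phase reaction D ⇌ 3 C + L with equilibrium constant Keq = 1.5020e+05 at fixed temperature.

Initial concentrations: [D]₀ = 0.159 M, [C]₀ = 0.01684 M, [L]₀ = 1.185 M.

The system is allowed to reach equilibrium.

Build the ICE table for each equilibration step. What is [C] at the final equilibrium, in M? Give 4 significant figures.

[C]_eq = 0.4938 M

Q₀ = 3.5592e-05 vs Keq = 1.5020e+05 ⇒ Q<K, forward
Step 1:
                    D           C           L
  Initial       0.159     0.01684       1.185
  Change       -0.159       0.477       0.159
  Equil    1.0777e-06      0.4938       1.344
  solve Keq expr → x = 0.159; check Q = 1.5020e+05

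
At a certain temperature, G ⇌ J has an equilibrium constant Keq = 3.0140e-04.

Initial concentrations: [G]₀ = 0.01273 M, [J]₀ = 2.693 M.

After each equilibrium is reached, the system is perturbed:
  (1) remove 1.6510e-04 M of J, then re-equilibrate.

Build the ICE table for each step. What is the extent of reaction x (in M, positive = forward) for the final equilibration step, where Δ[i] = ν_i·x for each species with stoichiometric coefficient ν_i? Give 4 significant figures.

Q₀ = 211.5 vs Keq = 3.0140e-04 ⇒ Q>K, reverse
Step 1:
                    G           J
  init        0.01273       2.693
  Δ             2.692      -2.692
  eq            2.705  8.1526e-04
  solve Keq expr → x = -2.692; check Q = 3.0140e-04
Then remove 1.6510e-04 M of J.
Step 2:
                    G           J
  init          2.705  6.5016e-04
  Δ       -1.6505e-04  1.6505e-04
  eq            2.705  8.1521e-04
  solve Keq expr → x = 1.6505e-04; check Q = 3.0140e-04

x = 1.6505e-04 M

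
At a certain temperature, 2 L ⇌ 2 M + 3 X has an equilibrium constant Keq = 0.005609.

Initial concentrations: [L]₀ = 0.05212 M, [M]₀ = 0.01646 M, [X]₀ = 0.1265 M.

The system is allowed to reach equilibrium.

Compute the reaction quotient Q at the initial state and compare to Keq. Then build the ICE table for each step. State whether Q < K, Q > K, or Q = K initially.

Q₀ = 2.0189e-04; Q < K (proceeds forward)

Q₀ = 2.0189e-04 vs Keq = 0.005609 ⇒ Q<K, forward
Step 1:
                   L          M          X
  Initial    0.05212    0.01646     0.1265
  Change    -0.02087    0.02087    0.03131
  Equil      0.03125    0.03733     0.1578
  solve Keq expr → x = 0.01044; check Q = 0.005609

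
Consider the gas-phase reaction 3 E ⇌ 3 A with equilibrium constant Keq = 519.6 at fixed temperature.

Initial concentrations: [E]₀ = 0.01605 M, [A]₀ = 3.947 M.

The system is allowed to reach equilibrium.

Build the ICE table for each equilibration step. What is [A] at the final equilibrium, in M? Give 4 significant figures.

Q₀ = 1.4872e+07 vs Keq = 519.6 ⇒ Q>K, reverse
Step 1:
                    E           A
  I           0.01605       3.947
  C            0.4224     -0.4224
  E            0.4384       3.525
  solve Keq expr → x = -0.1408; check Q = 519.6

[A]_eq = 3.525 M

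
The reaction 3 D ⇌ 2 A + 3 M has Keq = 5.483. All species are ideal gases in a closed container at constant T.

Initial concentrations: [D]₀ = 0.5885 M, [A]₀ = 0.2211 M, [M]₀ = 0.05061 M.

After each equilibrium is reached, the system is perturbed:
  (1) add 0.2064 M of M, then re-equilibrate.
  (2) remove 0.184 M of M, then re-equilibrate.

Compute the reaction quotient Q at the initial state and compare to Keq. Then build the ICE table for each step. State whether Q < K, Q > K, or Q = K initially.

Q₀ = 3.1092e-05; Q < K (proceeds forward)

Q₀ = 3.1092e-05 vs Keq = 5.483 ⇒ Q<K, forward
Step 1:
                    D           A           M
  Initial      0.5885      0.2211     0.05061
  Change      -0.4201      0.2801      0.4201
  Equil        0.1684      0.5012      0.4707
  solve Keq expr → x = 0.14; check Q = 5.483
Then add 0.2064 M of M.
Step 2:
                    D           A           M
  Initial      0.1684      0.5012      0.6771
  Change      0.04735    -0.03156    -0.04735
  Equil        0.2158      0.4696      0.6297
  solve Keq expr → x = -0.01578; check Q = 5.483
Then remove 0.184 M of M.
Step 3:
                    D           A           M
  Initial      0.2158      0.4696      0.4457
  Change     -0.04205     0.02803     0.04205
  Equil        0.1737      0.4976      0.4878
  solve Keq expr → x = 0.01402; check Q = 5.483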